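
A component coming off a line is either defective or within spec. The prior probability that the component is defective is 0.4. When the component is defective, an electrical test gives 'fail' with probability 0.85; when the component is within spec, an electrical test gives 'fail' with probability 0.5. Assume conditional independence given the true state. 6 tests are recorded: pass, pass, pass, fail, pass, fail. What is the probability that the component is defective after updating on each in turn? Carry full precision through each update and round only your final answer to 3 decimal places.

Apply Bayes' rule sequentially, carrying P(defective) forward.
After 'pass': P(defective) = 0.15·0.4000 / (0.15·0.4000 + 0.5·0.6000) ≈ 0.1667
After 'pass': P(defective) = 0.15·0.1667 / (0.15·0.1667 + 0.5·0.8333) ≈ 0.0566
After 'pass': P(defective) = 0.15·0.0566 / (0.15·0.0566 + 0.5·0.9434) ≈ 0.0177
After 'fail': P(defective) = 0.85·0.0177 / (0.85·0.0177 + 0.5·0.9823) ≈ 0.0297
After 'pass': P(defective) = 0.15·0.0297 / (0.15·0.0297 + 0.5·0.9703) ≈ 0.0091
After 'fail': P(defective) = 0.85·0.0091 / (0.85·0.0091 + 0.5·0.9909) ≈ 0.0154

0.015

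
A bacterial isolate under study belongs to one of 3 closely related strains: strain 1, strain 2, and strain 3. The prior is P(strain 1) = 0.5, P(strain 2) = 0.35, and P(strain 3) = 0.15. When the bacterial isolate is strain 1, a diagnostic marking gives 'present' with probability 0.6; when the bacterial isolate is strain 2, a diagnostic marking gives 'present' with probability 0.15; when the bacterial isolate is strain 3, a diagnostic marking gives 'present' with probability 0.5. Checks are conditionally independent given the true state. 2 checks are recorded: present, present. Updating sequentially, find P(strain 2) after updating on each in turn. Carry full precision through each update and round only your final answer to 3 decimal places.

0.035

Apply Bayes' rule sequentially, carrying P(strain 2) forward.
After 'present': normaliser = 0.6·0.5000 + 0.15·0.3500 + 0.5·0.1500; P(strain 1) ≈ 0.7018, P(strain 2) ≈ 0.1228, P(strain 3) ≈ 0.1754
After 'present': normaliser = 0.6·0.7018 + 0.15·0.1228 + 0.5·0.1754; P(strain 1) ≈ 0.7987, P(strain 2) ≈ 0.0349, P(strain 3) ≈ 0.1664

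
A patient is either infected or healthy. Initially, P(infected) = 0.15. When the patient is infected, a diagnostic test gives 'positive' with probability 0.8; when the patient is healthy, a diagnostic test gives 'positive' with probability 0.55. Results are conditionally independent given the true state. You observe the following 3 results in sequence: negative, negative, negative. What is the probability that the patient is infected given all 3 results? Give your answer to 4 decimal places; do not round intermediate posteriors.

Apply Bayes' rule sequentially, carrying P(infected) forward.
After 'negative': P(infected) = 0.2·0.1500 / (0.2·0.1500 + 0.45·0.8500) ≈ 0.0727
After 'negative': P(infected) = 0.2·0.0727 / (0.2·0.0727 + 0.45·0.9273) ≈ 0.0337
After 'negative': P(infected) = 0.2·0.0337 / (0.2·0.0337 + 0.45·0.9663) ≈ 0.0153

0.0153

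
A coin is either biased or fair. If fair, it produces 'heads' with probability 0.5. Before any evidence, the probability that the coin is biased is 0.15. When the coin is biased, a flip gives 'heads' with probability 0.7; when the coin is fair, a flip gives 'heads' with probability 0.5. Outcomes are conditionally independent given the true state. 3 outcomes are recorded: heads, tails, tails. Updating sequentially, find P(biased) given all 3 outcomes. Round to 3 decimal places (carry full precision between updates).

0.082

After 'heads': P(biased) = 0.7·0.1500 / (0.7·0.1500 + 0.5·0.8500) ≈ 0.1981
After 'tails': P(biased) = 0.3·0.1981 / (0.3·0.1981 + 0.5·0.8019) ≈ 0.1291
After 'tails': P(biased) = 0.3·0.1291 / (0.3·0.1291 + 0.5·0.8709) ≈ 0.0817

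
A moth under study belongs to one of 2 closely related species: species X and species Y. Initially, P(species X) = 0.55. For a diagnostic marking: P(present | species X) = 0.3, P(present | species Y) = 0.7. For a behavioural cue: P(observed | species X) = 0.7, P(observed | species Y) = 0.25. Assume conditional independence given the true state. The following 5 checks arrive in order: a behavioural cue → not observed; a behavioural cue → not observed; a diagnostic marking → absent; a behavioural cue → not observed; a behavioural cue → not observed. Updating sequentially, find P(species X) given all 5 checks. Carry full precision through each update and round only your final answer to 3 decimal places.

0.068

After a behavioural cue='not observed': P(species X) = 0.3·0.5500 / (0.3·0.5500 + 0.75·0.4500) ≈ 0.3284
After a behavioural cue='not observed': P(species X) = 0.3·0.3284 / (0.3·0.3284 + 0.75·0.6716) ≈ 0.1636
After a diagnostic marking='absent': P(species X) = 0.7·0.1636 / (0.7·0.1636 + 0.3·0.8364) ≈ 0.3133
After a behavioural cue='not observed': P(species X) = 0.3·0.3133 / (0.3·0.3133 + 0.75·0.6867) ≈ 0.1543
After a behavioural cue='not observed': P(species X) = 0.3·0.1543 / (0.3·0.1543 + 0.75·0.8457) ≈ 0.0680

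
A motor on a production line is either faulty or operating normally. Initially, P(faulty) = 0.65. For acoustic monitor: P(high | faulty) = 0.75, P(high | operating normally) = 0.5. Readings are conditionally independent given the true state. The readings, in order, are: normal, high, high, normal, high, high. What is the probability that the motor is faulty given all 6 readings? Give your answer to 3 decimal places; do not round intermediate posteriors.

0.702

After 'normal': P(faulty) = 0.25·0.6500 / (0.25·0.6500 + 0.5·0.3500) ≈ 0.4815
After 'high': P(faulty) = 0.75·0.4815 / (0.75·0.4815 + 0.5·0.5185) ≈ 0.5821
After 'high': P(faulty) = 0.75·0.5821 / (0.75·0.5821 + 0.5·0.4179) ≈ 0.6763
After 'normal': P(faulty) = 0.25·0.6763 / (0.25·0.6763 + 0.5·0.3237) ≈ 0.5109
After 'high': P(faulty) = 0.75·0.5109 / (0.75·0.5109 + 0.5·0.4891) ≈ 0.6104
After 'high': P(faulty) = 0.75·0.6104 / (0.75·0.6104 + 0.5·0.3896) ≈ 0.7015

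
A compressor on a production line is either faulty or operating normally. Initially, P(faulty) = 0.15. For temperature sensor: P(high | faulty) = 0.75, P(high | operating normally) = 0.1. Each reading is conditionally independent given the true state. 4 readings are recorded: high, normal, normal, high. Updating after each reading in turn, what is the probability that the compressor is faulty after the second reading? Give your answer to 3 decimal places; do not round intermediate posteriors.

After 'high': P(faulty) = 0.75·0.1500 / (0.75·0.1500 + 0.1·0.8500) ≈ 0.5696
After 'normal': P(faulty) = 0.25·0.5696 / (0.25·0.5696 + 0.9·0.4304) ≈ 0.2688

0.269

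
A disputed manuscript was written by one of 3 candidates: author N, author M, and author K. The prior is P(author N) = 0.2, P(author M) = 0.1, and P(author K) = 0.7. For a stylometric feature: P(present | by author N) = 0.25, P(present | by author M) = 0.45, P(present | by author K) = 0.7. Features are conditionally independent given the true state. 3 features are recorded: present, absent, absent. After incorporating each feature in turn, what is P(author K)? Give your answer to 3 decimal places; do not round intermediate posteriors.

After 'present': normaliser = 0.25·0.2000 + 0.45·0.1000 + 0.7·0.7000; P(author N) ≈ 0.0855, P(author M) ≈ 0.0769, P(author K) ≈ 0.8376
After 'absent': normaliser = 0.75·0.0855 + 0.55·0.0769 + 0.3·0.8376; P(author N) ≈ 0.1792, P(author M) ≈ 0.1183, P(author K) ≈ 0.7025
After 'absent': normaliser = 0.75·0.1792 + 0.55·0.1183 + 0.3·0.7025; P(author N) ≈ 0.3277, P(author M) ≈ 0.1586, P(author K) ≈ 0.5138

0.514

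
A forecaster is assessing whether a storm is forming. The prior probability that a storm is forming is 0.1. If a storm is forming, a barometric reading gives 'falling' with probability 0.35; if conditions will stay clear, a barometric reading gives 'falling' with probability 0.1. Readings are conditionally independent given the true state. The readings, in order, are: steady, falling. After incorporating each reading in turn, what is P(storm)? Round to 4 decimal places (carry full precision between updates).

0.2193

Apply Bayes' rule sequentially, carrying P(storm) forward.
After 'steady': P(storm) = 0.65·0.1000 / (0.65·0.1000 + 0.9·0.9000) ≈ 0.0743
After 'falling': P(storm) = 0.35·0.0743 / (0.35·0.0743 + 0.1·0.9257) ≈ 0.2193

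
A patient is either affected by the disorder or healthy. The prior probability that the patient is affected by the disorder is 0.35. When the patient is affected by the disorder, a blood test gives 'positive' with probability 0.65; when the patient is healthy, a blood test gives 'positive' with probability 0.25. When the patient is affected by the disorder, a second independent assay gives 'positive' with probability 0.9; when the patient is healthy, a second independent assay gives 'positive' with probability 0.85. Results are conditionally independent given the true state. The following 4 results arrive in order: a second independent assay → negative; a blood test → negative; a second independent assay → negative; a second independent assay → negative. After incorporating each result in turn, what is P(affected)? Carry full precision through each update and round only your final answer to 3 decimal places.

After a second independent assay='negative': P(affected) = 0.1·0.3500 / (0.1·0.3500 + 0.15·0.6500) ≈ 0.2642
After a blood test='negative': P(affected) = 0.35·0.2642 / (0.35·0.2642 + 0.75·0.7358) ≈ 0.1435
After a second independent assay='negative': P(affected) = 0.1·0.1435 / (0.1·0.1435 + 0.15·0.8565) ≈ 0.1005
After a second independent assay='negative': P(affected) = 0.1·0.1005 / (0.1·0.1005 + 0.15·0.8995) ≈ 0.0693

0.069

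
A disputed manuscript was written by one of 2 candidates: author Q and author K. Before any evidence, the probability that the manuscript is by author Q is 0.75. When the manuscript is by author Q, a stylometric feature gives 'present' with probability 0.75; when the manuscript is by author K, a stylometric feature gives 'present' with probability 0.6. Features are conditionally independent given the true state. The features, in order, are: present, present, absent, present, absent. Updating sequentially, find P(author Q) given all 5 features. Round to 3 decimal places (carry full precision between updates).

0.696

After 'present': P(author Q) = 0.75·0.7500 / (0.75·0.7500 + 0.6·0.2500) ≈ 0.7895
After 'present': P(author Q) = 0.75·0.7895 / (0.75·0.7895 + 0.6·0.2105) ≈ 0.8242
After 'absent': P(author Q) = 0.25·0.8242 / (0.25·0.8242 + 0.4·0.1758) ≈ 0.7455
After 'present': P(author Q) = 0.75·0.7455 / (0.75·0.7455 + 0.6·0.2545) ≈ 0.7855
After 'absent': P(author Q) = 0.25·0.7855 / (0.25·0.7855 + 0.4·0.2145) ≈ 0.6959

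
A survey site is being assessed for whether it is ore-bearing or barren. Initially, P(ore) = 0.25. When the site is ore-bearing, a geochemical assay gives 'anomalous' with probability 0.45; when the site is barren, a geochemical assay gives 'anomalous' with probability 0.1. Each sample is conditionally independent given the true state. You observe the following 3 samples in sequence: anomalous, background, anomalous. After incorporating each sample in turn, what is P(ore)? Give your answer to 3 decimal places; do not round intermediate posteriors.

0.805

After 'anomalous': P(ore) = 0.45·0.2500 / (0.45·0.2500 + 0.1·0.7500) ≈ 0.6000
After 'background': P(ore) = 0.55·0.6000 / (0.55·0.6000 + 0.9·0.4000) ≈ 0.4783
After 'anomalous': P(ore) = 0.45·0.4783 / (0.45·0.4783 + 0.1·0.5217) ≈ 0.8049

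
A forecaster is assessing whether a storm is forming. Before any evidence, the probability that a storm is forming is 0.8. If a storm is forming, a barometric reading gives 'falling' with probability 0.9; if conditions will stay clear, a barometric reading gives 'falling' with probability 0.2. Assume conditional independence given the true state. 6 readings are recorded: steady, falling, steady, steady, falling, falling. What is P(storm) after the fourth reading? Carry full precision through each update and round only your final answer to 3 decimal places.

After 'steady': P(storm) = 0.1·0.8000 / (0.1·0.8000 + 0.8·0.2000) ≈ 0.3333
After 'falling': P(storm) = 0.9·0.3333 / (0.9·0.3333 + 0.2·0.6667) ≈ 0.6923
After 'steady': P(storm) = 0.1·0.6923 / (0.1·0.6923 + 0.8·0.3077) ≈ 0.2195
After 'steady': P(storm) = 0.1·0.2195 / (0.1·0.2195 + 0.8·0.7805) ≈ 0.0340

0.034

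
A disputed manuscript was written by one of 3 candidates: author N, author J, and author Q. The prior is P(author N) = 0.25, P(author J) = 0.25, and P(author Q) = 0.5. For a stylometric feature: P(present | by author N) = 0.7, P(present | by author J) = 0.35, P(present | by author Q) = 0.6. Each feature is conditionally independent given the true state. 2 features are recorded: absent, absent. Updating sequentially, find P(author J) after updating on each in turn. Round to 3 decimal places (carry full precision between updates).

After 'absent': normaliser = 0.3·0.2500 + 0.65·0.2500 + 0.4·0.5000; P(author N) ≈ 0.1714, P(author J) ≈ 0.3714, P(author Q) ≈ 0.4571
After 'absent': normaliser = 0.3·0.1714 + 0.65·0.3714 + 0.4·0.4571; P(author N) ≈ 0.1081, P(author J) ≈ 0.5075, P(author Q) ≈ 0.3844

0.508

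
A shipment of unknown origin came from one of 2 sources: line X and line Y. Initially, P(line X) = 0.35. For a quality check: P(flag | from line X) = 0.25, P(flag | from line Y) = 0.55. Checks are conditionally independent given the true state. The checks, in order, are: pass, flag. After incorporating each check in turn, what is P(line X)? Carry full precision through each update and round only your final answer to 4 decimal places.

0.2897

After 'pass': P(line X) = 0.75·0.3500 / (0.75·0.3500 + 0.45·0.6500) ≈ 0.4730
After 'flag': P(line X) = 0.25·0.4730 / (0.25·0.4730 + 0.55·0.5270) ≈ 0.2897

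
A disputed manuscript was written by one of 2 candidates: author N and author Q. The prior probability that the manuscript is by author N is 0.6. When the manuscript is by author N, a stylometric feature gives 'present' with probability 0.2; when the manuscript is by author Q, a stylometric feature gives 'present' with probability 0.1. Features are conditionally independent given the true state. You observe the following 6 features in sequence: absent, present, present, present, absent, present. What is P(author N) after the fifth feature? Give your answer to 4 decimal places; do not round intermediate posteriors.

Apply Bayes' rule sequentially, carrying P(author N) forward.
After 'absent': P(author N) = 0.8·0.6000 / (0.8·0.6000 + 0.9·0.4000) ≈ 0.5714
After 'present': P(author N) = 0.2·0.5714 / (0.2·0.5714 + 0.1·0.4286) ≈ 0.7273
After 'present': P(author N) = 0.2·0.7273 / (0.2·0.7273 + 0.1·0.2727) ≈ 0.8421
After 'present': P(author N) = 0.2·0.8421 / (0.2·0.8421 + 0.1·0.1579) ≈ 0.9143
After 'absent': P(author N) = 0.8·0.9143 / (0.8·0.9143 + 0.9·0.0857) ≈ 0.9046

0.9046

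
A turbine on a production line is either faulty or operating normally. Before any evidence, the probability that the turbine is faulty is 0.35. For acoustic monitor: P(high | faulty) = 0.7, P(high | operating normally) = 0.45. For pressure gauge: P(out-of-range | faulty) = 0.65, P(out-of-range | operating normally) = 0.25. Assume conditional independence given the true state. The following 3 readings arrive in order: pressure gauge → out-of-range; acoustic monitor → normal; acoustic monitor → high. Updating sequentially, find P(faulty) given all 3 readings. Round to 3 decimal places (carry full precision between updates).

0.543

Each posterior becomes the prior for the next update.
After pressure gauge='out-of-range': P(faulty) = 0.65·0.3500 / (0.65·0.3500 + 0.25·0.6500) ≈ 0.5833
After acoustic monitor='normal': P(faulty) = 0.3·0.5833 / (0.3·0.5833 + 0.55·0.4167) ≈ 0.4330
After acoustic monitor='high': P(faulty) = 0.7·0.4330 / (0.7·0.4330 + 0.45·0.5670) ≈ 0.5429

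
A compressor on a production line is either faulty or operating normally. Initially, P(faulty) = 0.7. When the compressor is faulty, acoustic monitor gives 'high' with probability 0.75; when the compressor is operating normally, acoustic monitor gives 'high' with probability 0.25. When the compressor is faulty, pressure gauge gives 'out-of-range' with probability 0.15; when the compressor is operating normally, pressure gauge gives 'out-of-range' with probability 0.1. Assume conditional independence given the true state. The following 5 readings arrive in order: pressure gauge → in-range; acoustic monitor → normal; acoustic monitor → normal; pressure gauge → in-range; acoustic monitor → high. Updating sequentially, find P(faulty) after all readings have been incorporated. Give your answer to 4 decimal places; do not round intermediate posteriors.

After pressure gauge='in-range': P(faulty) = 0.85·0.7000 / (0.85·0.7000 + 0.9·0.3000) ≈ 0.6879
After acoustic monitor='normal': P(faulty) = 0.25·0.6879 / (0.25·0.6879 + 0.75·0.3121) ≈ 0.4235
After acoustic monitor='normal': P(faulty) = 0.25·0.4235 / (0.25·0.4235 + 0.75·0.5765) ≈ 0.1967
After pressure gauge='in-range': P(faulty) = 0.85·0.1967 / (0.85·0.1967 + 0.9·0.8033) ≈ 0.1878
After acoustic monitor='high': P(faulty) = 0.75·0.1878 / (0.75·0.1878 + 0.25·0.8122) ≈ 0.4096

0.4096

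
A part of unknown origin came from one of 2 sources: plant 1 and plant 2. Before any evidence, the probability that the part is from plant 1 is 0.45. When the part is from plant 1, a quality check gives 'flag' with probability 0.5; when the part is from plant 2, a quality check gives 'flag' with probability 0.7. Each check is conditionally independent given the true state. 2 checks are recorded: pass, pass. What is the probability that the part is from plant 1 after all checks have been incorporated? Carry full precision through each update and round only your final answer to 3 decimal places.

0.694

After 'pass': P(plant 1) = 0.5·0.4500 / (0.5·0.4500 + 0.3·0.5500) ≈ 0.5769
After 'pass': P(plant 1) = 0.5·0.5769 / (0.5·0.5769 + 0.3·0.4231) ≈ 0.6944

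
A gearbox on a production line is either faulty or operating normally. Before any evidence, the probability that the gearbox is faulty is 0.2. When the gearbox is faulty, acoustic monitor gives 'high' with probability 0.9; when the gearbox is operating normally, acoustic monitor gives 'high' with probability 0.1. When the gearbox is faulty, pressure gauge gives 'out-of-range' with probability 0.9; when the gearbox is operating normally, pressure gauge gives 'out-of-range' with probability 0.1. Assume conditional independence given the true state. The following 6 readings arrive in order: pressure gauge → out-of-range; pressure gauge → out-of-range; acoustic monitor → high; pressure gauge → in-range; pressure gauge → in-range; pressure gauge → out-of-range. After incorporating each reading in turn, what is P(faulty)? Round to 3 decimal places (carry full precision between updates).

After pressure gauge='out-of-range': P(faulty) = 0.9·0.2000 / (0.9·0.2000 + 0.1·0.8000) ≈ 0.6923
After pressure gauge='out-of-range': P(faulty) = 0.9·0.6923 / (0.9·0.6923 + 0.1·0.3077) ≈ 0.9529
After acoustic monitor='high': P(faulty) = 0.9·0.9529 / (0.9·0.9529 + 0.1·0.0471) ≈ 0.9945
After pressure gauge='in-range': P(faulty) = 0.1·0.9945 / (0.1·0.9945 + 0.9·0.0055) ≈ 0.9529
After pressure gauge='in-range': P(faulty) = 0.1·0.9529 / (0.1·0.9529 + 0.9·0.0471) ≈ 0.6923
After pressure gauge='out-of-range': P(faulty) = 0.9·0.6923 / (0.9·0.6923 + 0.1·0.3077) ≈ 0.9529

0.953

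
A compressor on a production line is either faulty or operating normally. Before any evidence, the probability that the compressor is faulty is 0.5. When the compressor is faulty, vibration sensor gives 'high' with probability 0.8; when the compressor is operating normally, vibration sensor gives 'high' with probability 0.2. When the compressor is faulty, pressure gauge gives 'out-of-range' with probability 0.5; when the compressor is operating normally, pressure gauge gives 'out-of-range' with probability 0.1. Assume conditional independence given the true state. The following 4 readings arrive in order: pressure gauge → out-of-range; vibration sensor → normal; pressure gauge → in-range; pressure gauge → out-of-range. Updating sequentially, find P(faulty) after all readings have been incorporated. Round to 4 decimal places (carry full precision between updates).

After pressure gauge='out-of-range': P(faulty) = 0.5·0.5000 / (0.5·0.5000 + 0.1·0.5000) ≈ 0.8333
After vibration sensor='normal': P(faulty) = 0.2·0.8333 / (0.2·0.8333 + 0.8·0.1667) ≈ 0.5556
After pressure gauge='in-range': P(faulty) = 0.5·0.5556 / (0.5·0.5556 + 0.9·0.4444) ≈ 0.4098
After pressure gauge='out-of-range': P(faulty) = 0.5·0.4098 / (0.5·0.4098 + 0.1·0.5902) ≈ 0.7764

0.7764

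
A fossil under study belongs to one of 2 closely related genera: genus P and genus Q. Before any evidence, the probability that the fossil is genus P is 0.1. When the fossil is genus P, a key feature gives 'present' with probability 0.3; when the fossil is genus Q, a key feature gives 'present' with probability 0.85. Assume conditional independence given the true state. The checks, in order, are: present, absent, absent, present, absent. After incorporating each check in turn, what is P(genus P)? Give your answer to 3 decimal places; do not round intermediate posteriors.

Apply Bayes' rule sequentially, carrying P(genus P) forward.
After 'present': P(genus P) = 0.3·0.1000 / (0.3·0.1000 + 0.85·0.9000) ≈ 0.0377
After 'absent': P(genus P) = 0.7·0.0377 / (0.7·0.0377 + 0.15·0.9623) ≈ 0.1547
After 'absent': P(genus P) = 0.7·0.1547 / (0.7·0.1547 + 0.15·0.8453) ≈ 0.4606
After 'present': P(genus P) = 0.3·0.4606 / (0.3·0.4606 + 0.85·0.5394) ≈ 0.2316
After 'absent': P(genus P) = 0.7·0.2316 / (0.7·0.2316 + 0.15·0.7684) ≈ 0.5845

0.584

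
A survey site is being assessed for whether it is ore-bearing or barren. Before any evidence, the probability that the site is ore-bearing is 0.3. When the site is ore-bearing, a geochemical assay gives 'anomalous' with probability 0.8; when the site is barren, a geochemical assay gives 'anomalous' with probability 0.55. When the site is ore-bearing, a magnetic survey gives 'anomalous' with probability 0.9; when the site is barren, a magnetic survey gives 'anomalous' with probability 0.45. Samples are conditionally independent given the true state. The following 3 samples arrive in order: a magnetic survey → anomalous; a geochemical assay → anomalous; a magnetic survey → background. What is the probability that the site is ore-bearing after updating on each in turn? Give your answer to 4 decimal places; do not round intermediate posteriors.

After a magnetic survey='anomalous': P(ore) = 0.9·0.3000 / (0.9·0.3000 + 0.45·0.7000) ≈ 0.4615
After a geochemical assay='anomalous': P(ore) = 0.8·0.4615 / (0.8·0.4615 + 0.55·0.5385) ≈ 0.5549
After a magnetic survey='background': P(ore) = 0.1·0.5549 / (0.1·0.5549 + 0.55·0.4451) ≈ 0.1848

0.1848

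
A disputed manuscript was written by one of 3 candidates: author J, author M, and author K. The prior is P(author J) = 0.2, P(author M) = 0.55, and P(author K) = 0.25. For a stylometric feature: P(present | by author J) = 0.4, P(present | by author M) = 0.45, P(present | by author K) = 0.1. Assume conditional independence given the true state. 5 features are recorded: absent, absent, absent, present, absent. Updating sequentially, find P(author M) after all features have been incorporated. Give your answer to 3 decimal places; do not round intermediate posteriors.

0.458

Apply Bayes' rule sequentially, carrying P(author M) forward.
After 'absent': normaliser = 0.6·0.2000 + 0.55·0.5500 + 0.9·0.2500; P(author J) ≈ 0.1853, P(author M) ≈ 0.4672, P(author K) ≈ 0.3475
After 'absent': normaliser = 0.6·0.1853 + 0.55·0.4672 + 0.9·0.3475; P(author J) ≈ 0.1633, P(author M) ≈ 0.3774, P(author K) ≈ 0.4593
After 'absent': normaliser = 0.6·0.1633 + 0.55·0.3774 + 0.9·0.4593; P(author J) ≈ 0.1363, P(author M) ≈ 0.2887, P(author K) ≈ 0.5750
After 'present': normaliser = 0.4·0.1363 + 0.45·0.2887 + 0.1·0.5750; P(author J) ≈ 0.2253, P(author M) ≈ 0.5370, P(author K) ≈ 0.2377
After 'absent': normaliser = 0.6·0.2253 + 0.55·0.5370 + 0.9·0.2377; P(author J) ≈ 0.2098, P(author M) ≈ 0.4583, P(author K) ≈ 0.3319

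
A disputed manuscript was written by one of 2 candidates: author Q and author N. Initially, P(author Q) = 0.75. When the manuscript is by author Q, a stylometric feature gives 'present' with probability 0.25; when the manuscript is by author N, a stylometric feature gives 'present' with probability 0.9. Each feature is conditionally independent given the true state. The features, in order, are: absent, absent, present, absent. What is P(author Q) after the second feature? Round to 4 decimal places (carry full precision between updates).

0.9941

After 'absent': P(author Q) = 0.75·0.7500 / (0.75·0.7500 + 0.1·0.2500) ≈ 0.9574
After 'absent': P(author Q) = 0.75·0.9574 / (0.75·0.9574 + 0.1·0.0426) ≈ 0.9941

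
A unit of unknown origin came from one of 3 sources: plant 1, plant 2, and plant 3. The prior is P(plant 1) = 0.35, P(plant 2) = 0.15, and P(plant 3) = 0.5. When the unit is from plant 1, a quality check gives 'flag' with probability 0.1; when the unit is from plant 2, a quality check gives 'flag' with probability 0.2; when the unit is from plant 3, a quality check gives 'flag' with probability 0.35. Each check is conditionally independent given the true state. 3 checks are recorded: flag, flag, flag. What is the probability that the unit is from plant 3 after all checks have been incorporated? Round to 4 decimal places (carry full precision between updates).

0.9326

After 'flag': normaliser = 0.1·0.3500 + 0.2·0.1500 + 0.35·0.5000; P(plant 1) ≈ 0.1458, P(plant 2) ≈ 0.1250, P(plant 3) ≈ 0.7292
After 'flag': normaliser = 0.1·0.1458 + 0.2·0.1250 + 0.35·0.7292; P(plant 1) ≈ 0.0495, P(plant 2) ≈ 0.0848, P(plant 3) ≈ 0.8657
After 'flag': normaliser = 0.1·0.0495 + 0.2·0.0848 + 0.35·0.8657; P(plant 1) ≈ 0.0152, P(plant 2) ≈ 0.0522, P(plant 3) ≈ 0.9326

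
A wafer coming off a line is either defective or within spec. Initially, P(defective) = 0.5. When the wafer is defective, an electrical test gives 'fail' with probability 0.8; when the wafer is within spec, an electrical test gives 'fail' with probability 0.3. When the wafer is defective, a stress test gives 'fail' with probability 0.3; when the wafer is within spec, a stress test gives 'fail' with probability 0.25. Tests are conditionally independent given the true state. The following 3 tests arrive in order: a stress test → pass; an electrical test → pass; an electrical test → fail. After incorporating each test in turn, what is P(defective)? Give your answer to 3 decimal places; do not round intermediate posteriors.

0.416

After a stress test='pass': P(defective) = 0.7·0.5000 / (0.7·0.5000 + 0.75·0.5000) ≈ 0.4828
After an electrical test='pass': P(defective) = 0.2·0.4828 / (0.2·0.4828 + 0.7·0.5172) ≈ 0.2105
After an electrical test='fail': P(defective) = 0.8·0.2105 / (0.8·0.2105 + 0.3·0.7895) ≈ 0.4156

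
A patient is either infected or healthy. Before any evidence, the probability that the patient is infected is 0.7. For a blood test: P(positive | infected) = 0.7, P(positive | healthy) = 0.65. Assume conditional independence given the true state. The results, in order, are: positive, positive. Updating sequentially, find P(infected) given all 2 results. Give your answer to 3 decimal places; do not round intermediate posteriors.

After 'positive': P(infected) = 0.7·0.7000 / (0.7·0.7000 + 0.65·0.3000) ≈ 0.7153
After 'positive': P(infected) = 0.7·0.7153 / (0.7·0.7153 + 0.65·0.2847) ≈ 0.7302

0.730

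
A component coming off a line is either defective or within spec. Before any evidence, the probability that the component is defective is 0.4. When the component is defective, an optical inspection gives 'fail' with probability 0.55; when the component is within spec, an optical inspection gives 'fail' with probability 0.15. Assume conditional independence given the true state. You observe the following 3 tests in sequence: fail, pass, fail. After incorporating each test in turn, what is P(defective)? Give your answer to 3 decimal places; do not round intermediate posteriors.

0.826

After 'fail': P(defective) = 0.55·0.4000 / (0.55·0.4000 + 0.15·0.6000) ≈ 0.7097
After 'pass': P(defective) = 0.45·0.7097 / (0.45·0.7097 + 0.85·0.2903) ≈ 0.5641
After 'fail': P(defective) = 0.55·0.5641 / (0.55·0.5641 + 0.15·0.4359) ≈ 0.8259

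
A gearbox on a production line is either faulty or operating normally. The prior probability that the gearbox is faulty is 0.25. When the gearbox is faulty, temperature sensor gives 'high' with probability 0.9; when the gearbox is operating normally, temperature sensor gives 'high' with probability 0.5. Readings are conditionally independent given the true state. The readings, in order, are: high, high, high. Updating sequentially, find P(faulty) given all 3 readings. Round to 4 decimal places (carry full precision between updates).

After 'high': P(faulty) = 0.9·0.2500 / (0.9·0.2500 + 0.5·0.7500) ≈ 0.3750
After 'high': P(faulty) = 0.9·0.3750 / (0.9·0.3750 + 0.5·0.6250) ≈ 0.5192
After 'high': P(faulty) = 0.9·0.5192 / (0.9·0.5192 + 0.5·0.4808) ≈ 0.6603

0.6603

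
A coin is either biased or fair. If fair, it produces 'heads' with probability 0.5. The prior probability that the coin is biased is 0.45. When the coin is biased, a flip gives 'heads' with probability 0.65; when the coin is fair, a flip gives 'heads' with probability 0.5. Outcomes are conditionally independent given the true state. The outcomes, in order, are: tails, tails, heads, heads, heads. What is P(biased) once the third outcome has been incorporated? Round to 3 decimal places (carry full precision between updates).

After 'tails': P(biased) = 0.35·0.4500 / (0.35·0.4500 + 0.5·0.5500) ≈ 0.3642
After 'tails': P(biased) = 0.35·0.3642 / (0.35·0.3642 + 0.5·0.6358) ≈ 0.2862
After 'heads': P(biased) = 0.65·0.2862 / (0.65·0.2862 + 0.5·0.7138) ≈ 0.3426

0.343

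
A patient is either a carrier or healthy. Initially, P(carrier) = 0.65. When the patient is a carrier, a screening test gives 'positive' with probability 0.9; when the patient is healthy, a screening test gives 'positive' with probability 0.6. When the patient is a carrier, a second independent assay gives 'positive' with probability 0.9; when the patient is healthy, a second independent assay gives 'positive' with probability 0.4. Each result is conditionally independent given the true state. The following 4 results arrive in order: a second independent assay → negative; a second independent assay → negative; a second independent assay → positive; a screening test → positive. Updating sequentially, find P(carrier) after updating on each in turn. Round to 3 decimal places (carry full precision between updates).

Each posterior becomes the prior for the next update.
After a second independent assay='negative': P(carrier) = 0.1·0.6500 / (0.1·0.6500 + 0.6·0.3500) ≈ 0.2364
After a second independent assay='negative': P(carrier) = 0.1·0.2364 / (0.1·0.2364 + 0.6·0.7636) ≈ 0.0491
After a second independent assay='positive': P(carrier) = 0.9·0.0491 / (0.9·0.0491 + 0.4·0.9509) ≈ 0.1040
After a screening test='positive': P(carrier) = 0.9·0.1040 / (0.9·0.1040 + 0.6·0.8960) ≈ 0.1483

0.148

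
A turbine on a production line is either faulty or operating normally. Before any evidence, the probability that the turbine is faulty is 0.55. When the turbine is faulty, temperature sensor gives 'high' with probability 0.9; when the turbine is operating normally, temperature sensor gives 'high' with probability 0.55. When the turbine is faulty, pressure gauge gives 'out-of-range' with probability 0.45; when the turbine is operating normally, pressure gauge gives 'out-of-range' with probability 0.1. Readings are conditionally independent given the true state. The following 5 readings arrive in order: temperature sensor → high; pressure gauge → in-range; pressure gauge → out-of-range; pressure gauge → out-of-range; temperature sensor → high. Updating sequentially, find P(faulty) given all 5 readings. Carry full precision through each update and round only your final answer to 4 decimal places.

After temperature sensor='high': P(faulty) = 0.9·0.5500 / (0.9·0.5500 + 0.55·0.4500) ≈ 0.6667
After pressure gauge='in-range': P(faulty) = 0.55·0.6667 / (0.55·0.6667 + 0.9·0.3333) ≈ 0.5500
After pressure gauge='out-of-range': P(faulty) = 0.45·0.5500 / (0.45·0.5500 + 0.1·0.4500) ≈ 0.8462
After pressure gauge='out-of-range': P(faulty) = 0.45·0.8462 / (0.45·0.8462 + 0.1·0.1538) ≈ 0.9612
After temperature sensor='high': P(faulty) = 0.9·0.9612 / (0.9·0.9612 + 0.55·0.0388) ≈ 0.9759

0.9759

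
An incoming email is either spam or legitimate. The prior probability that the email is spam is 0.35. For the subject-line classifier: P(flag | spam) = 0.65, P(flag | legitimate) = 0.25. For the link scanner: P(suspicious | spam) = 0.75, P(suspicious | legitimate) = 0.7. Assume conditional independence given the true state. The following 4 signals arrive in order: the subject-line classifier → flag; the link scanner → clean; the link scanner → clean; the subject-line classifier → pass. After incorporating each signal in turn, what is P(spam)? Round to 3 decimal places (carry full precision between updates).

0.312

After the subject-line classifier='flag': P(spam) = 0.65·0.3500 / (0.65·0.3500 + 0.25·0.6500) ≈ 0.5833
After the link scanner='clean': P(spam) = 0.25·0.5833 / (0.25·0.5833 + 0.3·0.4167) ≈ 0.5385
After the link scanner='clean': P(spam) = 0.25·0.5385 / (0.25·0.5385 + 0.3·0.4615) ≈ 0.4930
After the subject-line classifier='pass': P(spam) = 0.35·0.4930 / (0.35·0.4930 + 0.75·0.5070) ≈ 0.3121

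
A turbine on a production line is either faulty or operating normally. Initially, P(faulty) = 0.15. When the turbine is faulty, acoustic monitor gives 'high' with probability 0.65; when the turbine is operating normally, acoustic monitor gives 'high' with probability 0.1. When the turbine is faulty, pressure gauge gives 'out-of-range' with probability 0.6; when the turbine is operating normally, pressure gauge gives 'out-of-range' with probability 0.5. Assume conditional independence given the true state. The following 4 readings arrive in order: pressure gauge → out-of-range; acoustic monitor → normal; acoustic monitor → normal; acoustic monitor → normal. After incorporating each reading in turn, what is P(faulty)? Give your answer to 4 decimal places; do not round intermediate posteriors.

0.0123

After pressure gauge='out-of-range': P(faulty) = 0.6·0.1500 / (0.6·0.1500 + 0.5·0.8500) ≈ 0.1748
After acoustic monitor='normal': P(faulty) = 0.35·0.1748 / (0.35·0.1748 + 0.9·0.8252) ≈ 0.0761
After acoustic monitor='normal': P(faulty) = 0.35·0.0761 / (0.35·0.0761 + 0.9·0.9239) ≈ 0.0310
After acoustic monitor='normal': P(faulty) = 0.35·0.0310 / (0.35·0.0310 + 0.9·0.9690) ≈ 0.0123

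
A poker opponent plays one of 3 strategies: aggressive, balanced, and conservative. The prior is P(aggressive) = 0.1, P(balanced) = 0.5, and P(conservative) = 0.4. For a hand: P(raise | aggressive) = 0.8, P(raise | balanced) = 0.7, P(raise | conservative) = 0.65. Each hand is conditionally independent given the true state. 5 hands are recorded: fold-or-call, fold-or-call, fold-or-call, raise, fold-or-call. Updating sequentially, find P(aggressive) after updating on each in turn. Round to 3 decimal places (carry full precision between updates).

After 'fold-or-call': normaliser = 0.2·0.1000 + 0.3·0.5000 + 0.35·0.4000; P(aggressive) ≈ 0.0645, P(balanced) ≈ 0.4839, P(conservative) ≈ 0.4516
After 'fold-or-call': normaliser = 0.2·0.0645 + 0.3·0.4839 + 0.35·0.4516; P(aggressive) ≈ 0.0408, P(balanced) ≈ 0.4592, P(conservative) ≈ 0.5000
After 'fold-or-call': normaliser = 0.2·0.0408 + 0.3·0.4592 + 0.35·0.5000; P(aggressive) ≈ 0.0254, P(balanced) ≈ 0.4293, P(conservative) ≈ 0.5453
After 'raise': normaliser = 0.8·0.0254 + 0.7·0.4293 + 0.65·0.5453; P(aggressive) ≈ 0.0301, P(balanced) ≈ 0.4450, P(conservative) ≈ 0.5249
After 'fold-or-call': normaliser = 0.2·0.0301 + 0.3·0.4450 + 0.35·0.5249; P(aggressive) ≈ 0.0186, P(balanced) ≈ 0.4130, P(conservative) ≈ 0.5684

0.019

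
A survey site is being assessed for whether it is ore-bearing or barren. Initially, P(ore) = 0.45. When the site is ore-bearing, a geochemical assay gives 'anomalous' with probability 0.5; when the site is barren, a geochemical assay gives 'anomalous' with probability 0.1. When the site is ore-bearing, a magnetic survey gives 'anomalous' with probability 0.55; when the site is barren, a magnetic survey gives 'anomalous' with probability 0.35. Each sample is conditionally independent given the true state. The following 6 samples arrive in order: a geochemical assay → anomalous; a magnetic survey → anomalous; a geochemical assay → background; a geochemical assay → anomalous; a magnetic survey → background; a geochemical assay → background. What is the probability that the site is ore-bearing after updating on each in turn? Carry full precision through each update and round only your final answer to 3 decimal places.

After a geochemical assay='anomalous': P(ore) = 0.5·0.4500 / (0.5·0.4500 + 0.1·0.5500) ≈ 0.8036
After a magnetic survey='anomalous': P(ore) = 0.55·0.8036 / (0.55·0.8036 + 0.35·0.1964) ≈ 0.8654
After a geochemical assay='background': P(ore) = 0.5·0.8654 / (0.5·0.8654 + 0.9·0.1346) ≈ 0.7812
After a geochemical assay='anomalous': P(ore) = 0.5·0.7812 / (0.5·0.7812 + 0.1·0.2188) ≈ 0.9470
After a magnetic survey='background': P(ore) = 0.45·0.9470 / (0.45·0.9470 + 0.65·0.0530) ≈ 0.9252
After a geochemical assay='background': P(ore) = 0.5·0.9252 / (0.5·0.9252 + 0.9·0.0748) ≈ 0.8729

0.873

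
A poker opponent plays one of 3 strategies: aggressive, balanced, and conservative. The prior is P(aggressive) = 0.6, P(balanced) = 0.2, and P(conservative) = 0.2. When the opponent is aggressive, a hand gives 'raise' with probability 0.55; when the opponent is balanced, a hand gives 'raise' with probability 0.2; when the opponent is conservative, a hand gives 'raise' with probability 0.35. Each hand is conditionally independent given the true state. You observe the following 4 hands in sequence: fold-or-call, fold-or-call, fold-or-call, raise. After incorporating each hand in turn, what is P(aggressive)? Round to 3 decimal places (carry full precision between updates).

0.431

After 'fold-or-call': normaliser = 0.45·0.6000 + 0.8·0.2000 + 0.65·0.2000; P(aggressive) ≈ 0.4821, P(balanced) ≈ 0.2857, P(conservative) ≈ 0.2321
After 'fold-or-call': normaliser = 0.45·0.4821 + 0.8·0.2857 + 0.65·0.2321; P(aggressive) ≈ 0.3638, P(balanced) ≈ 0.3832, P(conservative) ≈ 0.2530
After 'fold-or-call': normaliser = 0.45·0.3638 + 0.8·0.3832 + 0.65·0.2530; P(aggressive) ≈ 0.2579, P(balanced) ≈ 0.4830, P(conservative) ≈ 0.2591
After 'raise': normaliser = 0.55·0.2579 + 0.2·0.4830 + 0.35·0.2591; P(aggressive) ≈ 0.4310, P(balanced) ≈ 0.2935, P(conservative) ≈ 0.2755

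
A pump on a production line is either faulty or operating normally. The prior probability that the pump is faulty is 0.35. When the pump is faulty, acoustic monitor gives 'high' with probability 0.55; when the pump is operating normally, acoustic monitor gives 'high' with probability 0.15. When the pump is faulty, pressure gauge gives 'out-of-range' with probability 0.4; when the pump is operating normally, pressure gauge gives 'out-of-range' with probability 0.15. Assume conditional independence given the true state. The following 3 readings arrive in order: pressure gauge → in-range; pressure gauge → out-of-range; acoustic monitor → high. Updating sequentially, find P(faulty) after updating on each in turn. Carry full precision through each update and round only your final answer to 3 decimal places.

0.788

After pressure gauge='in-range': P(faulty) = 0.6·0.3500 / (0.6·0.3500 + 0.85·0.6500) ≈ 0.2754
After pressure gauge='out-of-range': P(faulty) = 0.4·0.2754 / (0.4·0.2754 + 0.15·0.7246) ≈ 0.5034
After acoustic monitor='high': P(faulty) = 0.55·0.5034 / (0.55·0.5034 + 0.15·0.4966) ≈ 0.7880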